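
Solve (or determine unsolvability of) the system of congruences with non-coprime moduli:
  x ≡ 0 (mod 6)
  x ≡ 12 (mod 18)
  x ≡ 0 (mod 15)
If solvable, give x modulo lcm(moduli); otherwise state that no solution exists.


Moduli 6, 18, 15 are not pairwise coprime, so CRT works modulo lcm(m_i) when all pairwise compatibility conditions hold.
Pairwise compatibility: gcd(m_i, m_j) must divide a_i - a_j for every pair.
Merge one congruence at a time:
  Start: x ≡ 0 (mod 6).
  Combine with x ≡ 12 (mod 18): gcd(6, 18) = 6; 12 - 0 = 12, which IS divisible by 6, so compatible.
    Write x = 0 + 6·t and substitute into x ≡ 12 (mod 18): 6·t ≡ 12 − 0 = 12 (mod 18).
    Divide the congruence (and modulus) by g = 6: 1·t ≡ 2 (mod 3).
    So t ≡ 2 (mod 3).
    Then x = 0 + 6·2 = 12, valid modulo lcm(6, 18) = 18: x ≡ 12 (mod 18).
  Combine with x ≡ 0 (mod 15): gcd(18, 15) = 3; 0 - 12 = -12, which IS divisible by 3, so compatible.
    Write x = 12 + 18·t and substitute into x ≡ 0 (mod 15): 18·t ≡ 0 − 12 = -12 (mod 15).
    Divide the congruence (and modulus) by g = 3: 6·t ≡ -4 (mod 5).
    Reduce coefficients mod 5: 1·t ≡ 1 (mod 5).
    So t ≡ 1 (mod 5).
    Then x = 12 + 18·1 = 30, valid modulo lcm(18, 15) = 90: x ≡ 30 (mod 90).
Verify: 30 mod 6 = 0, 30 mod 18 = 12, 30 mod 15 = 0.

x ≡ 30 (mod 90).


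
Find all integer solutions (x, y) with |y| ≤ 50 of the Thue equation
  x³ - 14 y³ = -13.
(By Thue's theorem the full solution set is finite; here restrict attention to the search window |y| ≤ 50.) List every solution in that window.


The equation is x³ - 14y³ = -13. For fixed y, x³ = 14·y³ − 13, so a solution requires the RHS to be a perfect cube.
Strategy: iterate y from -50 to 50, compute RHS = 14·y³ − 13, and check whether it is a (positive or negative) perfect cube.
Check small values of y:
  y = 0: RHS = -13 is not a perfect cube.
  y = 1: RHS = 1 = (1)³ ⇒ x = 1 works.
  y = -1: RHS = -27 = (-3)³ ⇒ x = -3 works.
  y = 2: RHS = 99 is not a perfect cube.
  y = -2: RHS = -125 = (-5)³ ⇒ x = -5 works.
  y = 3: RHS = 365 is not a perfect cube.
  y = -3: RHS = -391 is not a perfect cube.
Continuing the search up to |y| = 50 finds no further solutions beyond those listed.
Collected solutions: (1, 1), (-3, -1), (-5, -2).

Solutions (with |y| ≤ 50): (1, 1), (-3, -1), (-5, -2).


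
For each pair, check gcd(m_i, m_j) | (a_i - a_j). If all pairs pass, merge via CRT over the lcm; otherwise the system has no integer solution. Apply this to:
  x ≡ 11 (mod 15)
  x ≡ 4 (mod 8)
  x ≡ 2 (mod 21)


Moduli 15, 8, 21 are not pairwise coprime, so CRT works modulo lcm(m_i) when all pairwise compatibility conditions hold.
Pairwise compatibility: gcd(m_i, m_j) must divide a_i - a_j for every pair.
Merge one congruence at a time:
  Start: x ≡ 11 (mod 15).
  Combine with x ≡ 4 (mod 8): gcd(15, 8) = 1; 4 - 11 = -7, which IS divisible by 1, so compatible.
    Write x = 11 + 15·t and substitute into x ≡ 4 (mod 8): 15·t ≡ 4 − 11 = -7 (mod 8).
    Reduce coefficients mod 8: 7·t ≡ 1 (mod 8).
    The inverse of 7 mod 8 is 7 (since 7·7 = 49 = 6·8 + 1), so t ≡ 7·1 = 7 ≡ 7 (mod 8).
    Then x = 11 + 15·7 = 116, valid modulo lcm(15, 8) = 120: x ≡ 116 (mod 120).
  Combine with x ≡ 2 (mod 21): gcd(120, 21) = 3; 2 - 116 = -114, which IS divisible by 3, so compatible.
    Write x = 116 + 120·t and substitute into x ≡ 2 (mod 21): 120·t ≡ 2 − 116 = -114 (mod 21).
    Divide the congruence (and modulus) by g = 3: 40·t ≡ -38 (mod 7).
    Reduce coefficients mod 7: 5·t ≡ 4 (mod 7).
    The inverse of 5 mod 7 is 3 (since 5·3 = 15 = 2·7 + 1), so t ≡ 3·4 = 12 ≡ 5 (mod 7).
    Then x = 116 + 120·5 = 716, valid modulo lcm(120, 21) = 840: x ≡ 716 (mod 840).
Verify: 716 mod 15 = 11, 716 mod 8 = 4, 716 mod 21 = 2.

x ≡ 716 (mod 840).


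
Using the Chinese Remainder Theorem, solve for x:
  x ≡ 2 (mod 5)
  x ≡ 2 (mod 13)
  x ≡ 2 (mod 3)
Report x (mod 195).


Moduli 5, 13, 3 are pairwise coprime; by CRT there is a unique solution modulo M = 5 · 13 · 3 = 195.
Solve pairwise, accumulating the modulus:
  Start with x ≡ 2 (mod 5).
  Combine with x ≡ 2 (mod 13): since gcd(5, 13) = 1, we get a unique residue mod 65.
    Write x = 2 + 5·t and substitute into x ≡ 2 (mod 13): 5·t ≡ 2 − 2 = 0 (mod 13).
    The inverse of 5 mod 13 is 8 (since 5·8 = 40 = 3·13 + 1), so t ≡ 8·0 = 0 ≡ 0 (mod 13).
    Then x = 2 + 5·0 = 2, valid modulo lcm(5, 13) = 65: x ≡ 2 (mod 65).
  Combine with x ≡ 2 (mod 3): since gcd(65, 3) = 1, we get a unique residue mod 195.
    Write x = 2 + 65·t and substitute into x ≡ 2 (mod 3): 65·t ≡ 2 − 2 = 0 (mod 3).
    Reduce coefficients mod 3: 2·t ≡ 0 (mod 3).
    The inverse of 2 mod 3 is 2 (since 2·2 = 4 = 1·3 + 1), so t ≡ 2·0 = 0 ≡ 0 (mod 3).
    Then x = 2 + 65·0 = 2, valid modulo lcm(65, 3) = 195: x ≡ 2 (mod 195).
Verify: 2 mod 5 = 2 ✓, 2 mod 13 = 2 ✓, 2 mod 3 = 2 ✓.

x ≡ 2 (mod 195).


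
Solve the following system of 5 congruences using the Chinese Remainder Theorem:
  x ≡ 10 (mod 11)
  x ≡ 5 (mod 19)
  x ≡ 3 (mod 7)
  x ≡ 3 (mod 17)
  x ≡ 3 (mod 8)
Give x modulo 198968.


Product of moduli M = 11 · 19 · 7 · 17 · 8 = 198968.
Merge one congruence at a time:
  Start: x ≡ 10 (mod 11).
  Combine with x ≡ 5 (mod 19); new modulus lcm = 209.
    Write x = 10 + 11·t and substitute into x ≡ 5 (mod 19): 11·t ≡ 5 − 10 = -5 (mod 19).
    Reduce coefficients mod 19: 11·t ≡ 14 (mod 19).
    The inverse of 11 mod 19 is 7 (since 11·7 = 77 = 4·19 + 1), so t ≡ 7·14 = 98 ≡ 3 (mod 19).
    Then x = 10 + 11·3 = 43, valid modulo lcm(11, 19) = 209: x ≡ 43 (mod 209).
  Combine with x ≡ 3 (mod 7); new modulus lcm = 1463.
    Write x = 43 + 209·t and substitute into x ≡ 3 (mod 7): 209·t ≡ 3 − 43 = -40 (mod 7).
    Reduce coefficients mod 7: 6·t ≡ 2 (mod 7).
    The inverse of 6 mod 7 is 6 (since 6·6 = 36 = 5·7 + 1), so t ≡ 6·2 = 12 ≡ 5 (mod 7).
    Then x = 43 + 209·5 = 1088, valid modulo lcm(209, 7) = 1463: x ≡ 1088 (mod 1463).
  Combine with x ≡ 3 (mod 17); new modulus lcm = 24871.
    Write x = 1088 + 1463·t and substitute into x ≡ 3 (mod 17): 1463·t ≡ 3 − 1088 = -1085 (mod 17).
    Reduce coefficients mod 17: 1·t ≡ 3 (mod 17).
    So t ≡ 3 (mod 17).
    Then x = 1088 + 1463·3 = 5477, valid modulo lcm(1463, 17) = 24871: x ≡ 5477 (mod 24871).
  Combine with x ≡ 3 (mod 8); new modulus lcm = 198968.
    Write x = 5477 + 24871·t and substitute into x ≡ 3 (mod 8): 24871·t ≡ 3 − 5477 = -5474 (mod 8).
    Reduce coefficients mod 8: 7·t ≡ 6 (mod 8).
    The inverse of 7 mod 8 is 7 (since 7·7 = 49 = 6·8 + 1), so t ≡ 7·6 = 42 ≡ 2 (mod 8).
    Then x = 5477 + 24871·2 = 55219, valid modulo lcm(24871, 8) = 198968: x ≡ 55219 (mod 198968).
Verify against each original: 55219 mod 11 = 10, 55219 mod 19 = 5, 55219 mod 7 = 3, 55219 mod 17 = 3, 55219 mod 8 = 3.

x ≡ 55219 (mod 198968).


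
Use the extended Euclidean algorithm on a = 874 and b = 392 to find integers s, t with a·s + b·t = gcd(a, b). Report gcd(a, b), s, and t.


Euclidean algorithm on (874, 392) — divide until remainder is 0:
  874 = 2 · 392 + 90
  392 = 4 · 90 + 32
  90 = 2 · 32 + 26
  32 = 1 · 26 + 6
  26 = 4 · 6 + 2
  6 = 3 · 2 + 0
gcd(874, 392) = 2.
Track Bezout coefficients alongside the remainders: start with r₀ = 874 = a·1 + b·0 (s = 1, t = 0) and r₁ = 392 = a·0 + b·1 (s = 0, t = 1); each new remainder r_{k+1} = r_{k-1} − q_k·r_k inherits s_{k+1} = s_{k-1} − q_k·s_k, t_{k+1} = t_{k-1} − q_k·t_k, so r_k = a·s_k + b·t_k at every step:
  q = 2: r = 90, s = 1 − 2·0 = 1, t = 0 − 2·1 = -2  (check: 874·1 + 392·(-2) = 90)
  q = 4: r = 32, s = 0 − 4·1 = -4, t = 1 − 4·(-2) = 9  (check: 874·(-4) + 392·9 = 32)
  q = 2: r = 26, s = 1 − 2·(-4) = 9, t = -2 − 2·9 = -20  (check: 874·9 + 392·(-20) = 26)
  q = 1: r = 6, s = -4 − 1·9 = -13, t = 9 − 1·(-20) = 29  (check: 874·(-13) + 392·29 = 6)
  q = 4: r = 2, s = 9 − 4·(-13) = 61, t = -20 − 4·29 = -136  (check: 874·61 + 392·(-136) = 2)
The row with r = 2 (the gcd) gives the Bezout coefficients s = 61, t = -136.
Result: 874 · (61) + 392 · (-136) = 2.

gcd(874, 392) = 2; s = 61, t = -136 (check: 874·61 + 392·(-136) = 2).


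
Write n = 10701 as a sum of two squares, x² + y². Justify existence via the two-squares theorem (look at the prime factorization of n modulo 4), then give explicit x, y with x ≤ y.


Step 1: Factor n = 10701 = 3^2 · 29 · 41.
Step 2: Check the mod-4 condition on each prime factor: 3 ≡ 3 (mod 4), exponent 2 (must be even); 29 ≡ 1 (mod 4), exponent 1; 41 ≡ 1 (mod 4), exponent 1.
All primes ≡ 3 (mod 4) appear to even exponent (or don't appear), so by the two-squares theorem n IS expressible as a sum of two squares.
Step 3: Build a representation. Group n = k² · m with k = 3 and m = 29 · 41 = 1189 (a product of primes ≡ 1 (mod 4)); a representation of m scales to one of n via (k·x)² + (k·y)² = k²(x² + y²). Each prime p ≡ 1 (mod 4) is itself a sum of two squares; find a² by testing p − a² for a perfect square:
  29: 29 − 1² = 28, 29 − 2² = 25 = 5² ⇒ 29 = 2² + 5².
  41: 41 − 1² = 40, 41 − 2² = 37, 41 − 3² = 32, 41 − 4² = 25 = 5² ⇒ 41 = 4² + 5².
  Combine using the Brahmagupta–Fibonacci identity (a² + b²)(c² + d²) = (ac − bd)² + (ad + bc)² = (ac + bd)² + (ad − bc)²:
  29 · 41 = 1189: from (2² + 5²)(4² + 5²), take (2·4 − 5·5, 2·5 + 5·4) = (8 − 25, 10 + 20) = (-17, 30); dropping signs (only squares matter) gives (17, 30); check 17² + 30² = 289 + 900 = 1189 ✓.
  Scale by k = 3: (3·17, 3·30) = (51, 90).
Step 4: Order so x ≤ y and verify: 51² + 90² = 2601 + 8100 = 10701 = n. ✓

n = 10701 = 51² + 90² (one valid representation with x ≤ y).


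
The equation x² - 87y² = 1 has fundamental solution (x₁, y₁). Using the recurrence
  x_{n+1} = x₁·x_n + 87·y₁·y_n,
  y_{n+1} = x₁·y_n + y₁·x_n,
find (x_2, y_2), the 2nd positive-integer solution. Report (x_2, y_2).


Step 1: Find the fundamental solution (x₁, y₁) of x² - 87y² = 1.
  Expand √87 as a continued fraction. a₀ = ⌊√87⌋ = 9; iterate m_{k+1} = d_k·a_k − m_k, d_{k+1} = (87 − m_{k+1}²)/d_k, a_{k+1} = ⌊(a₀ + m_{k+1})/d_{k+1}⌋ (starting m₀ = 0, d₀ = 1), with convergents p_k = a_k·p_{k-1} + p_{k-2}, q_k = a_k·q_{k-1} + q_{k-2} (p₋₁ = 1, q₋₁ = 0):
  k = 0: a₀ = 9; p₀/q₀ = 9/1; p₀² − 87·q₀² = 81 − 87 = -6.
  k = 1: m = 9, d = 6, a = ⌊(9 + 9)/6⌋ = 3; p/q = (3·9 + 1)/(3·1 + 0) = 28/3; p² − 87·q² = 784 − 783 = 1.
  The first convergent with p² − 87·q² = 1 gives the fundamental solution (x₁, y₁) = (28, 3).
Step 2: Apply the recurrence (x_{n+1}, y_{n+1}) = (x₁x_n + 87y₁y_n, x₁y_n + y₁x_n) repeatedly.
  From (x_1, y_1) = (28, 3): x_2 = 28·28 + 87·3·3 = 1567; y_2 = 28·3 + 3·28 = 168.
Step 3: Verify x_2² - 87·y_2² = 2455489 - 2455488 = 1 (should be 1). ✓

(x_1, y_1) = (28, 3); (x_2, y_2) = (1567, 168).


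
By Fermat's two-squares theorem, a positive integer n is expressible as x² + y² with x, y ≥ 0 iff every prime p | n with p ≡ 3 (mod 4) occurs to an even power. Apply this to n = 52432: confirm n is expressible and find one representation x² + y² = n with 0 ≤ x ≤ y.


Step 1: Factor n = 52432 = 2^4 · 29 · 113.
Step 2: Check the mod-4 condition on each prime factor: 2 = 2 (special); 29 ≡ 1 (mod 4), exponent 1; 113 ≡ 1 (mod 4), exponent 1.
All primes ≡ 3 (mod 4) appear to even exponent (or don't appear), so by the two-squares theorem n IS expressible as a sum of two squares.
Step 3: Build a representation. Group n = k² · m with k = 4 and m = 29 · 113 = 3277 (a product of primes ≡ 1 (mod 4)); a representation of m scales to one of n via (k·x)² + (k·y)² = k²(x² + y²). Each prime p ≡ 1 (mod 4) is itself a sum of two squares; find a² by testing p − a² for a perfect square:
  29: 29 − 1² = 28, 29 − 2² = 25 = 5² ⇒ 29 = 2² + 5².
  113: 113 − 1² = 112, 113 − 2² = 109, 113 − 3² = 104, 113 − 4² = 97, 113 − 5² = 88, 113 − 6² = 77, 113 − 7² = 64 = 8² ⇒ 113 = 7² + 8².
  Combine using the Brahmagupta–Fibonacci identity (a² + b²)(c² + d²) = (ac − bd)² + (ad + bc)² = (ac + bd)² + (ad − bc)²:
  29 · 113 = 3277: from (2² + 5²)(7² + 8²), take (2·7 − 5·8, 2·8 + 5·7) = (14 − 40, 16 + 35) = (-26, 51); dropping signs (only squares matter) gives (26, 51); check 26² + 51² = 676 + 2601 = 3277 ✓.
  Scale by k = 4: (4·26, 4·51) = (104, 204).
Step 4: Order so x ≤ y and verify: 104² + 204² = 10816 + 41616 = 52432 = n. ✓

n = 52432 = 104² + 204² (one valid representation with x ≤ y).


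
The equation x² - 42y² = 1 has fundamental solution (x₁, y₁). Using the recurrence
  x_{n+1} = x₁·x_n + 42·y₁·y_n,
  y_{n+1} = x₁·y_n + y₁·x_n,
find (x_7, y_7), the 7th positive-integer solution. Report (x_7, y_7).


Step 1: Find the fundamental solution (x₁, y₁) of x² - 42y² = 1.
  Expand √42 as a continued fraction. a₀ = ⌊√42⌋ = 6; iterate m_{k+1} = d_k·a_k − m_k, d_{k+1} = (42 − m_{k+1}²)/d_k, a_{k+1} = ⌊(a₀ + m_{k+1})/d_{k+1}⌋ (starting m₀ = 0, d₀ = 1), with convergents p_k = a_k·p_{k-1} + p_{k-2}, q_k = a_k·q_{k-1} + q_{k-2} (p₋₁ = 1, q₋₁ = 0):
  k = 0: a₀ = 6; p₀/q₀ = 6/1; p₀² − 42·q₀² = 36 − 42 = -6.
  k = 1: m = 6, d = 6, a = ⌊(6 + 6)/6⌋ = 2; p/q = (2·6 + 1)/(2·1 + 0) = 13/2; p² − 42·q² = 169 − 168 = 1.
  The first convergent with p² − 42·q² = 1 gives the fundamental solution (x₁, y₁) = (13, 2).
Step 2: Apply the recurrence (x_{n+1}, y_{n+1}) = (x₁x_n + 42y₁y_n, x₁y_n + y₁x_n) repeatedly.
  From (x_1, y_1) = (13, 2): x_2 = 13·13 + 42·2·2 = 337; y_2 = 13·2 + 2·13 = 52.
  From (x_2, y_2) = (337, 52): x_3 = 13·337 + 42·2·52 = 8749; y_3 = 13·52 + 2·337 = 1350.
  From (x_3, y_3) = (8749, 1350): x_4 = 13·8749 + 42·2·1350 = 227137; y_4 = 13·1350 + 2·8749 = 35048.
  From (x_4, y_4) = (227137, 35048): x_5 = 13·227137 + 42·2·35048 = 5896813; y_5 = 13·35048 + 2·227137 = 909898.
  From (x_5, y_5) = (5896813, 909898): x_6 = 13·5896813 + 42·2·909898 = 153090001; y_6 = 13·909898 + 2·5896813 = 23622300.
  From (x_6, y_6) = (153090001, 23622300): x_7 = 13·153090001 + 42·2·23622300 = 3974443213; y_7 = 13·23622300 + 2·153090001 = 613269902.
Step 3: Verify x_7² - 42·y_7² = 15796198853361763369 - 15796198853361763368 = 1 (should be 1). ✓

(x_1, y_1) = (13, 2); (x_7, y_7) = (3974443213, 613269902).


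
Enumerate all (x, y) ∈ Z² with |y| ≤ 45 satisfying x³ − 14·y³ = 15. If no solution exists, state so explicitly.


The equation is x³ - 14y³ = 15. For fixed y, x³ = 14·y³ + 15, so a solution requires the RHS to be a perfect cube.
Strategy: iterate y from -45 to 45, compute RHS = 14·y³ + 15, and check whether it is a (positive or negative) perfect cube.
Check small values of y:
  y = 0: RHS = 15 is not a perfect cube.
  y = 1: RHS = 29 is not a perfect cube.
  y = -1: RHS = 1 = (1)³ ⇒ x = 1 works.
  y = 2: RHS = 127 is not a perfect cube.
  y = -2: RHS = -97 is not a perfect cube.
  y = 3: RHS = 393 is not a perfect cube.
  y = -3: RHS = -363 is not a perfect cube.
Continuing the search up to |y| = 45 finds no further solutions beyond those listed.
Collected solutions: (1, -1).

Solutions (with |y| ≤ 45): (1, -1).


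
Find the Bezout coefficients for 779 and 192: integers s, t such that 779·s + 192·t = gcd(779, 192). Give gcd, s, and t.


Euclidean algorithm on (779, 192) — divide until remainder is 0:
  779 = 4 · 192 + 11
  192 = 17 · 11 + 5
  11 = 2 · 5 + 1
  5 = 5 · 1 + 0
gcd(779, 192) = 1.
Track Bezout coefficients alongside the remainders: start with r₀ = 779 = a·1 + b·0 (s = 1, t = 0) and r₁ = 192 = a·0 + b·1 (s = 0, t = 1); each new remainder r_{k+1} = r_{k-1} − q_k·r_k inherits s_{k+1} = s_{k-1} − q_k·s_k, t_{k+1} = t_{k-1} − q_k·t_k, so r_k = a·s_k + b·t_k at every step:
  q = 4: r = 11, s = 1 − 4·0 = 1, t = 0 − 4·1 = -4  (check: 779·1 + 192·(-4) = 11)
  q = 17: r = 5, s = 0 − 17·1 = -17, t = 1 − 17·(-4) = 69  (check: 779·(-17) + 192·69 = 5)
  q = 2: r = 1, s = 1 − 2·(-17) = 35, t = -4 − 2·69 = -142  (check: 779·35 + 192·(-142) = 1)
The row with r = 1 (the gcd) gives the Bezout coefficients s = 35, t = -142.
Result: 779 · (35) + 192 · (-142) = 1.

gcd(779, 192) = 1; s = 35, t = -142 (check: 779·35 + 192·(-142) = 1).


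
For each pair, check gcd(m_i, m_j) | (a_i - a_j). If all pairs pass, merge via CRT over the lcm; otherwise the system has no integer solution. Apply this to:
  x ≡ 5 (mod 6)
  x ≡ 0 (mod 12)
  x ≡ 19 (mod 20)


Moduli 6, 12, 20 are not pairwise coprime, so CRT works modulo lcm(m_i) when all pairwise compatibility conditions hold.
Pairwise compatibility: gcd(m_i, m_j) must divide a_i - a_j for every pair.
Merge one congruence at a time:
  Start: x ≡ 5 (mod 6).
  Combine with x ≡ 0 (mod 12): gcd(6, 12) = 6, and 0 - 5 = -5 is NOT divisible by 6.
    ⇒ system is inconsistent (no integer solution).

No solution (the system is inconsistent).


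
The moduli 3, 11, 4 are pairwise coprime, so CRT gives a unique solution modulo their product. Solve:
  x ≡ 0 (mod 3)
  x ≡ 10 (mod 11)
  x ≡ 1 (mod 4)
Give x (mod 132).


Moduli 3, 11, 4 are pairwise coprime; by CRT there is a unique solution modulo M = 3 · 11 · 4 = 132.
Solve pairwise, accumulating the modulus:
  Start with x ≡ 0 (mod 3).
  Combine with x ≡ 10 (mod 11): since gcd(3, 11) = 1, we get a unique residue mod 33.
    Write x = 0 + 3·t and substitute into x ≡ 10 (mod 11): 3·t ≡ 10 − 0 = 10 (mod 11).
    The inverse of 3 mod 11 is 4 (since 3·4 = 12 = 1·11 + 1), so t ≡ 4·10 = 40 ≡ 7 (mod 11).
    Then x = 0 + 3·7 = 21, valid modulo lcm(3, 11) = 33: x ≡ 21 (mod 33).
  Combine with x ≡ 1 (mod 4): since gcd(33, 4) = 1, we get a unique residue mod 132.
    Write x = 21 + 33·t and substitute into x ≡ 1 (mod 4): 33·t ≡ 1 − 21 = -20 (mod 4).
    Reduce coefficients mod 4: 1·t ≡ 0 (mod 4).
    So t ≡ 0 (mod 4).
    Then x = 21 + 33·0 = 21, valid modulo lcm(33, 4) = 132: x ≡ 21 (mod 132).
Verify: 21 mod 3 = 0 ✓, 21 mod 11 = 10 ✓, 21 mod 4 = 1 ✓.

x ≡ 21 (mod 132).


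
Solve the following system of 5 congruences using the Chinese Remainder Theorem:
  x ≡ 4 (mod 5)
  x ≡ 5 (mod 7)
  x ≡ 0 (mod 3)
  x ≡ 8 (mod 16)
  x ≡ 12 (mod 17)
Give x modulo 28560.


Product of moduli M = 5 · 7 · 3 · 16 · 17 = 28560.
Merge one congruence at a time:
  Start: x ≡ 4 (mod 5).
  Combine with x ≡ 5 (mod 7); new modulus lcm = 35.
    Write x = 4 + 5·t and substitute into x ≡ 5 (mod 7): 5·t ≡ 5 − 4 = 1 (mod 7).
    The inverse of 5 mod 7 is 3 (since 5·3 = 15 = 2·7 + 1), so t ≡ 3·1 = 3 ≡ 3 (mod 7).
    Then x = 4 + 5·3 = 19, valid modulo lcm(5, 7) = 35: x ≡ 19 (mod 35).
  Combine with x ≡ 0 (mod 3); new modulus lcm = 105.
    Write x = 19 + 35·t and substitute into x ≡ 0 (mod 3): 35·t ≡ 0 − 19 = -19 (mod 3).
    Reduce coefficients mod 3: 2·t ≡ 2 (mod 3).
    The inverse of 2 mod 3 is 2 (since 2·2 = 4 = 1·3 + 1), so t ≡ 2·2 = 4 ≡ 1 (mod 3).
    Then x = 19 + 35·1 = 54, valid modulo lcm(35, 3) = 105: x ≡ 54 (mod 105).
  Combine with x ≡ 8 (mod 16); new modulus lcm = 1680.
    Write x = 54 + 105·t and substitute into x ≡ 8 (mod 16): 105·t ≡ 8 − 54 = -46 (mod 16).
    Reduce coefficients mod 16: 9·t ≡ 2 (mod 16).
    The inverse of 9 mod 16 is 9 (since 9·9 = 81 = 5·16 + 1), so t ≡ 9·2 = 18 ≡ 2 (mod 16).
    Then x = 54 + 105·2 = 264, valid modulo lcm(105, 16) = 1680: x ≡ 264 (mod 1680).
  Combine with x ≡ 12 (mod 17); new modulus lcm = 28560.
    Write x = 264 + 1680·t and substitute into x ≡ 12 (mod 17): 1680·t ≡ 12 − 264 = -252 (mod 17).
    Reduce coefficients mod 17: 14·t ≡ 3 (mod 17).
    The inverse of 14 mod 17 is 11 (since 14·11 = 154 = 9·17 + 1), so t ≡ 11·3 = 33 ≡ 16 (mod 17).
    Then x = 264 + 1680·16 = 27144, valid modulo lcm(1680, 17) = 28560: x ≡ 27144 (mod 28560).
Verify against each original: 27144 mod 5 = 4, 27144 mod 7 = 5, 27144 mod 3 = 0, 27144 mod 16 = 8, 27144 mod 17 = 12.

x ≡ 27144 (mod 28560).


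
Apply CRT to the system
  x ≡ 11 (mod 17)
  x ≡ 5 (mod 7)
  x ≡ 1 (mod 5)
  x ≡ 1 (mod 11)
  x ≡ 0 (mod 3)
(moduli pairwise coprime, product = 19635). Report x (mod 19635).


Product of moduli M = 17 · 7 · 5 · 11 · 3 = 19635.
Merge one congruence at a time:
  Start: x ≡ 11 (mod 17).
  Combine with x ≡ 5 (mod 7); new modulus lcm = 119.
    Write x = 11 + 17·t and substitute into x ≡ 5 (mod 7): 17·t ≡ 5 − 11 = -6 (mod 7).
    Reduce coefficients mod 7: 3·t ≡ 1 (mod 7).
    The inverse of 3 mod 7 is 5 (since 3·5 = 15 = 2·7 + 1), so t ≡ 5·1 = 5 ≡ 5 (mod 7).
    Then x = 11 + 17·5 = 96, valid modulo lcm(17, 7) = 119: x ≡ 96 (mod 119).
  Combine with x ≡ 1 (mod 5); new modulus lcm = 595.
    Write x = 96 + 119·t and substitute into x ≡ 1 (mod 5): 119·t ≡ 1 − 96 = -95 (mod 5).
    Reduce coefficients mod 5: 4·t ≡ 0 (mod 5).
    The inverse of 4 mod 5 is 4 (since 4·4 = 16 = 3·5 + 1), so t ≡ 4·0 = 0 ≡ 0 (mod 5).
    Then x = 96 + 119·0 = 96, valid modulo lcm(119, 5) = 595: x ≡ 96 (mod 595).
  Combine with x ≡ 1 (mod 11); new modulus lcm = 6545.
    Write x = 96 + 595·t and substitute into x ≡ 1 (mod 11): 595·t ≡ 1 − 96 = -95 (mod 11).
    Reduce coefficients mod 11: 1·t ≡ 4 (mod 11).
    So t ≡ 4 (mod 11).
    Then x = 96 + 595·4 = 2476, valid modulo lcm(595, 11) = 6545: x ≡ 2476 (mod 6545).
  Combine with x ≡ 0 (mod 3); new modulus lcm = 19635.
    Write x = 2476 + 6545·t and substitute into x ≡ 0 (mod 3): 6545·t ≡ 0 − 2476 = -2476 (mod 3).
    Reduce coefficients mod 3: 2·t ≡ 2 (mod 3).
    The inverse of 2 mod 3 is 2 (since 2·2 = 4 = 1·3 + 1), so t ≡ 2·2 = 4 ≡ 1 (mod 3).
    Then x = 2476 + 6545·1 = 9021, valid modulo lcm(6545, 3) = 19635: x ≡ 9021 (mod 19635).
Verify against each original: 9021 mod 17 = 11, 9021 mod 7 = 5, 9021 mod 5 = 1, 9021 mod 11 = 1, 9021 mod 3 = 0.

x ≡ 9021 (mod 19635).


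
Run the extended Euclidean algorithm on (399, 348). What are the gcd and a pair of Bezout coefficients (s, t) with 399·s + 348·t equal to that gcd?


Euclidean algorithm on (399, 348) — divide until remainder is 0:
  399 = 1 · 348 + 51
  348 = 6 · 51 + 42
  51 = 1 · 42 + 9
  42 = 4 · 9 + 6
  9 = 1 · 6 + 3
  6 = 2 · 3 + 0
gcd(399, 348) = 3.
Track Bezout coefficients alongside the remainders: start with r₀ = 399 = a·1 + b·0 (s = 1, t = 0) and r₁ = 348 = a·0 + b·1 (s = 0, t = 1); each new remainder r_{k+1} = r_{k-1} − q_k·r_k inherits s_{k+1} = s_{k-1} − q_k·s_k, t_{k+1} = t_{k-1} − q_k·t_k, so r_k = a·s_k + b·t_k at every step:
  q = 1: r = 51, s = 1 − 1·0 = 1, t = 0 − 1·1 = -1  (check: 399·1 + 348·(-1) = 51)
  q = 6: r = 42, s = 0 − 6·1 = -6, t = 1 − 6·(-1) = 7  (check: 399·(-6) + 348·7 = 42)
  q = 1: r = 9, s = 1 − 1·(-6) = 7, t = -1 − 1·7 = -8  (check: 399·7 + 348·(-8) = 9)
  q = 4: r = 6, s = -6 − 4·7 = -34, t = 7 − 4·(-8) = 39  (check: 399·(-34) + 348·39 = 6)
  q = 1: r = 3, s = 7 − 1·(-34) = 41, t = -8 − 1·39 = -47  (check: 399·41 + 348·(-47) = 3)
The row with r = 3 (the gcd) gives the Bezout coefficients s = 41, t = -47.
Result: 399 · (41) + 348 · (-47) = 3.

gcd(399, 348) = 3; s = 41, t = -47 (check: 399·41 + 348·(-47) = 3).


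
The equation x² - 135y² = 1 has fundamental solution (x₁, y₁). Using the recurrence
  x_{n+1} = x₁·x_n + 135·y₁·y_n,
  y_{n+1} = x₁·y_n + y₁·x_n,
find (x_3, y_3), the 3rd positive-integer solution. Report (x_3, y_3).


Step 1: Find the fundamental solution (x₁, y₁) of x² - 135y² = 1.
  Expand √135 as a continued fraction. a₀ = ⌊√135⌋ = 11; iterate m_{k+1} = d_k·a_k − m_k, d_{k+1} = (135 − m_{k+1}²)/d_k, a_{k+1} = ⌊(a₀ + m_{k+1})/d_{k+1}⌋ (starting m₀ = 0, d₀ = 1), with convergents p_k = a_k·p_{k-1} + p_{k-2}, q_k = a_k·q_{k-1} + q_{k-2} (p₋₁ = 1, q₋₁ = 0):
  k = 0: a₀ = 11; p₀/q₀ = 11/1; p₀² − 135·q₀² = 121 − 135 = -14.
  k = 1: m = 11, d = 14, a = ⌊(11 + 11)/14⌋ = 1; p/q = (1·11 + 1)/(1·1 + 0) = 12/1; p² − 135·q² = 144 − 135 = 9.
  k = 2: m = 3, d = 9, a = ⌊(11 + 3)/9⌋ = 1; p/q = (1·12 + 11)/(1·1 + 1) = 23/2; p² − 135·q² = 529 − 540 = -11.
  k = 3: m = 6, d = 11, a = ⌊(11 + 6)/11⌋ = 1; p/q = (1·23 + 12)/(1·2 + 1) = 35/3; p² − 135·q² = 1225 − 1215 = 10.
  k = 4: m = 5, d = 10, a = ⌊(11 + 5)/10⌋ = 1; p/q = (1·35 + 23)/(1·3 + 2) = 58/5; p² − 135·q² = 3364 − 3375 = -11.
  k = 5: m = 5, d = 11, a = ⌊(11 + 5)/11⌋ = 1; p/q = (1·58 + 35)/(1·5 + 3) = 93/8; p² − 135·q² = 8649 − 8640 = 9.
  k = 6: m = 6, d = 9, a = ⌊(11 + 6)/9⌋ = 1; p/q = (1·93 + 58)/(1·8 + 5) = 151/13; p² − 135·q² = 22801 − 22815 = -14.
  k = 7: m = 3, d = 14, a = ⌊(11 + 3)/14⌋ = 1; p/q = (1·151 + 93)/(1·13 + 8) = 244/21; p² − 135·q² = 59536 − 59535 = 1.
  The first convergent with p² − 135·q² = 1 gives the fundamental solution (x₁, y₁) = (244, 21).
Step 2: Apply the recurrence (x_{n+1}, y_{n+1}) = (x₁x_n + 135y₁y_n, x₁y_n + y₁x_n) repeatedly.
  From (x_1, y_1) = (244, 21): x_2 = 244·244 + 135·21·21 = 119071; y_2 = 244·21 + 21·244 = 10248.
  From (x_2, y_2) = (119071, 10248): x_3 = 244·119071 + 135·21·10248 = 58106404; y_3 = 244·10248 + 21·119071 = 5001003.
Step 3: Verify x_3² - 135·y_3² = 3376354185811216 - 3376354185811215 = 1 (should be 1). ✓

(x_1, y_1) = (244, 21); (x_3, y_3) = (58106404, 5001003).


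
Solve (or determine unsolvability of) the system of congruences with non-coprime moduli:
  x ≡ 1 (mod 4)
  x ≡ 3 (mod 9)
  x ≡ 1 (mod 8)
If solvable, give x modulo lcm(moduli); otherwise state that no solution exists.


Moduli 4, 9, 8 are not pairwise coprime, so CRT works modulo lcm(m_i) when all pairwise compatibility conditions hold.
Pairwise compatibility: gcd(m_i, m_j) must divide a_i - a_j for every pair.
Merge one congruence at a time:
  Start: x ≡ 1 (mod 4).
  Combine with x ≡ 3 (mod 9): gcd(4, 9) = 1; 3 - 1 = 2, which IS divisible by 1, so compatible.
    Write x = 1 + 4·t and substitute into x ≡ 3 (mod 9): 4·t ≡ 3 − 1 = 2 (mod 9).
    The inverse of 4 mod 9 is 7 (since 4·7 = 28 = 3·9 + 1), so t ≡ 7·2 = 14 ≡ 5 (mod 9).
    Then x = 1 + 4·5 = 21, valid modulo lcm(4, 9) = 36: x ≡ 21 (mod 36).
  Combine with x ≡ 1 (mod 8): gcd(36, 8) = 4; 1 - 21 = -20, which IS divisible by 4, so compatible.
    Write x = 21 + 36·t and substitute into x ≡ 1 (mod 8): 36·t ≡ 1 − 21 = -20 (mod 8).
    Divide the congruence (and modulus) by g = 4: 9·t ≡ -5 (mod 2).
    Reduce coefficients mod 2: 1·t ≡ 1 (mod 2).
    So t ≡ 1 (mod 2).
    Then x = 21 + 36·1 = 57, valid modulo lcm(36, 8) = 72: x ≡ 57 (mod 72).
Verify: 57 mod 4 = 1, 57 mod 9 = 3, 57 mod 8 = 1.

x ≡ 57 (mod 72).


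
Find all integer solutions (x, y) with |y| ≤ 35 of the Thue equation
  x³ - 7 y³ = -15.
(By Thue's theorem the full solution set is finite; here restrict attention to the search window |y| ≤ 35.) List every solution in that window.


The equation is x³ - 7y³ = -15. For fixed y, x³ = 7·y³ − 15, so a solution requires the RHS to be a perfect cube.
Strategy: iterate y from -35 to 35, compute RHS = 7·y³ − 15, and check whether it is a (positive or negative) perfect cube.
Check small values of y:
  y = 0: RHS = -15 is not a perfect cube.
  y = 1: RHS = -8 = (-2)³ ⇒ x = -2 works.
  y = -1: RHS = -22 is not a perfect cube.
  y = 2: RHS = 41 is not a perfect cube.
  y = -2: RHS = -71 is not a perfect cube.
  y = 3: RHS = 174 is not a perfect cube.
  y = -3: RHS = -204 is not a perfect cube.
Continuing, at y = -23: RHS = -85184 = (-44)³ ⇒ x = -44 works.
Searching the remaining y in |y| ≤ 35 finds no further solutions.
Collected solutions: (-2, 1), (-44, -23).

Solutions (with |y| ≤ 35): (-2, 1), (-44, -23).


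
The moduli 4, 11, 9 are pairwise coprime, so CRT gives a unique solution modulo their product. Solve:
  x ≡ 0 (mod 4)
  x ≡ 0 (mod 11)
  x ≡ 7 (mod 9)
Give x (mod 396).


Moduli 4, 11, 9 are pairwise coprime; by CRT there is a unique solution modulo M = 4 · 11 · 9 = 396.
Solve pairwise, accumulating the modulus:
  Start with x ≡ 0 (mod 4).
  Combine with x ≡ 0 (mod 11): since gcd(4, 11) = 1, we get a unique residue mod 44.
    Write x = 0 + 4·t and substitute into x ≡ 0 (mod 11): 4·t ≡ 0 − 0 = 0 (mod 11).
    The inverse of 4 mod 11 is 3 (since 4·3 = 12 = 1·11 + 1), so t ≡ 3·0 = 0 ≡ 0 (mod 11).
    Then x = 0 + 4·0 = 0, valid modulo lcm(4, 11) = 44: x ≡ 0 (mod 44).
  Combine with x ≡ 7 (mod 9): since gcd(44, 9) = 1, we get a unique residue mod 396.
    Write x = 0 + 44·t and substitute into x ≡ 7 (mod 9): 44·t ≡ 7 − 0 = 7 (mod 9).
    Reduce coefficients mod 9: 8·t ≡ 7 (mod 9).
    The inverse of 8 mod 9 is 8 (since 8·8 = 64 = 7·9 + 1), so t ≡ 8·7 = 56 ≡ 2 (mod 9).
    Then x = 0 + 44·2 = 88, valid modulo lcm(44, 9) = 396: x ≡ 88 (mod 396).
Verify: 88 mod 4 = 0 ✓, 88 mod 11 = 0 ✓, 88 mod 9 = 7 ✓.

x ≡ 88 (mod 396).


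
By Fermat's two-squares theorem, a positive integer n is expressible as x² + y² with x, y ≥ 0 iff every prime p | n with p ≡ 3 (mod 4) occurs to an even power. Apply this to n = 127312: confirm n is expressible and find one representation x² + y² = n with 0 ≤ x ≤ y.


Step 1: Factor n = 127312 = 2^4 · 73 · 109.
Step 2: Check the mod-4 condition on each prime factor: 2 = 2 (special); 73 ≡ 1 (mod 4), exponent 1; 109 ≡ 1 (mod 4), exponent 1.
All primes ≡ 3 (mod 4) appear to even exponent (or don't appear), so by the two-squares theorem n IS expressible as a sum of two squares.
Step 3: Build a representation. Group n = k² · m with k = 4 and m = 73 · 109 = 7957 (a product of primes ≡ 1 (mod 4)); a representation of m scales to one of n via (k·x)² + (k·y)² = k²(x² + y²). Each prime p ≡ 1 (mod 4) is itself a sum of two squares; find a² by testing p − a² for a perfect square:
  73: 73 − 1² = 72, 73 − 2² = 69, 73 − 3² = 64 = 8² ⇒ 73 = 3² + 8².
  109: 109 − 1² = 108, 109 − 2² = 105, 109 − 3² = 100 = 10² ⇒ 109 = 3² + 10².
  Combine using the Brahmagupta–Fibonacci identity (a² + b²)(c² + d²) = (ac − bd)² + (ad + bc)² = (ac + bd)² + (ad − bc)²:
  73 · 109 = 7957: from (3² + 8²)(3² + 10²), take (3·3 − 8·10, 3·10 + 8·3) = (9 − 80, 30 + 24) = (-71, 54); dropping signs (only squares matter) gives (71, 54); check 71² + 54² = 5041 + 2916 = 7957 ✓.
  Scale by k = 4: (4·71, 4·54) = (284, 216).
Step 4: Order so x ≤ y and verify: 216² + 284² = 46656 + 80656 = 127312 = n. ✓

n = 127312 = 216² + 284² (one valid representation with x ≤ y).


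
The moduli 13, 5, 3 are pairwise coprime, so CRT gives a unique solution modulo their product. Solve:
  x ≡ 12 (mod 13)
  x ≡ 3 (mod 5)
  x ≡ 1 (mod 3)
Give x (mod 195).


Moduli 13, 5, 3 are pairwise coprime; by CRT there is a unique solution modulo M = 13 · 5 · 3 = 195.
Solve pairwise, accumulating the modulus:
  Start with x ≡ 12 (mod 13).
  Combine with x ≡ 3 (mod 5): since gcd(13, 5) = 1, we get a unique residue mod 65.
    Write x = 12 + 13·t and substitute into x ≡ 3 (mod 5): 13·t ≡ 3 − 12 = -9 (mod 5).
    Reduce coefficients mod 5: 3·t ≡ 1 (mod 5).
    The inverse of 3 mod 5 is 2 (since 3·2 = 6 = 1·5 + 1), so t ≡ 2·1 = 2 ≡ 2 (mod 5).
    Then x = 12 + 13·2 = 38, valid modulo lcm(13, 5) = 65: x ≡ 38 (mod 65).
  Combine with x ≡ 1 (mod 3): since gcd(65, 3) = 1, we get a unique residue mod 195.
    Write x = 38 + 65·t and substitute into x ≡ 1 (mod 3): 65·t ≡ 1 − 38 = -37 (mod 3).
    Reduce coefficients mod 3: 2·t ≡ 2 (mod 3).
    The inverse of 2 mod 3 is 2 (since 2·2 = 4 = 1·3 + 1), so t ≡ 2·2 = 4 ≡ 1 (mod 3).
    Then x = 38 + 65·1 = 103, valid modulo lcm(65, 3) = 195: x ≡ 103 (mod 195).
Verify: 103 mod 13 = 12 ✓, 103 mod 5 = 3 ✓, 103 mod 3 = 1 ✓.

x ≡ 103 (mod 195).


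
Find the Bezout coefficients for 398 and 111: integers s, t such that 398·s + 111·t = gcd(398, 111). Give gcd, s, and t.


Euclidean algorithm on (398, 111) — divide until remainder is 0:
  398 = 3 · 111 + 65
  111 = 1 · 65 + 46
  65 = 1 · 46 + 19
  46 = 2 · 19 + 8
  19 = 2 · 8 + 3
  8 = 2 · 3 + 2
  3 = 1 · 2 + 1
  2 = 2 · 1 + 0
gcd(398, 111) = 1.
Track Bezout coefficients alongside the remainders: start with r₀ = 398 = a·1 + b·0 (s = 1, t = 0) and r₁ = 111 = a·0 + b·1 (s = 0, t = 1); each new remainder r_{k+1} = r_{k-1} − q_k·r_k inherits s_{k+1} = s_{k-1} − q_k·s_k, t_{k+1} = t_{k-1} − q_k·t_k, so r_k = a·s_k + b·t_k at every step:
  q = 3: r = 65, s = 1 − 3·0 = 1, t = 0 − 3·1 = -3  (check: 398·1 + 111·(-3) = 65)
  q = 1: r = 46, s = 0 − 1·1 = -1, t = 1 − 1·(-3) = 4  (check: 398·(-1) + 111·4 = 46)
  q = 1: r = 19, s = 1 − 1·(-1) = 2, t = -3 − 1·4 = -7  (check: 398·2 + 111·(-7) = 19)
  q = 2: r = 8, s = -1 − 2·2 = -5, t = 4 − 2·(-7) = 18  (check: 398·(-5) + 111·18 = 8)
  q = 2: r = 3, s = 2 − 2·(-5) = 12, t = -7 − 2·18 = -43  (check: 398·12 + 111·(-43) = 3)
  q = 2: r = 2, s = -5 − 2·12 = -29, t = 18 − 2·(-43) = 104  (check: 398·(-29) + 111·104 = 2)
  q = 1: r = 1, s = 12 − 1·(-29) = 41, t = -43 − 1·104 = -147  (check: 398·41 + 111·(-147) = 1)
The row with r = 1 (the gcd) gives the Bezout coefficients s = 41, t = -147.
Result: 398 · (41) + 111 · (-147) = 1.

gcd(398, 111) = 1; s = 41, t = -147 (check: 398·41 + 111·(-147) = 1).


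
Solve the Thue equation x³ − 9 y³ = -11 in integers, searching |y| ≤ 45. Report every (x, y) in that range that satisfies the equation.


The equation is x³ - 9y³ = -11. For fixed y, x³ = 9·y³ − 11, so a solution requires the RHS to be a perfect cube.
Strategy: iterate y from -45 to 45, compute RHS = 9·y³ − 11, and check whether it is a (positive or negative) perfect cube.
Check small values of y:
  y = 0: RHS = -11 is not a perfect cube.
  y = 1: RHS = -2 is not a perfect cube.
  y = -1: RHS = -20 is not a perfect cube.
  y = 2: RHS = 61 is not a perfect cube.
  y = -2: RHS = -83 is not a perfect cube.
  y = 3: RHS = 232 is not a perfect cube.
  y = -3: RHS = -254 is not a perfect cube.
Continuing the search up to |y| = 45 finds no solutions either.
No (x, y) in the scanned range satisfies the equation.

No integer solutions with |y| ≤ 45.


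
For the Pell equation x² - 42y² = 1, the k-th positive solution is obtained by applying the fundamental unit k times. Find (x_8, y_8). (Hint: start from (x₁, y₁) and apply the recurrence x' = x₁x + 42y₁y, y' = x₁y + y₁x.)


Step 1: Find the fundamental solution (x₁, y₁) of x² - 42y² = 1.
  Expand √42 as a continued fraction. a₀ = ⌊√42⌋ = 6; iterate m_{k+1} = d_k·a_k − m_k, d_{k+1} = (42 − m_{k+1}²)/d_k, a_{k+1} = ⌊(a₀ + m_{k+1})/d_{k+1}⌋ (starting m₀ = 0, d₀ = 1), with convergents p_k = a_k·p_{k-1} + p_{k-2}, q_k = a_k·q_{k-1} + q_{k-2} (p₋₁ = 1, q₋₁ = 0):
  k = 0: a₀ = 6; p₀/q₀ = 6/1; p₀² − 42·q₀² = 36 − 42 = -6.
  k = 1: m = 6, d = 6, a = ⌊(6 + 6)/6⌋ = 2; p/q = (2·6 + 1)/(2·1 + 0) = 13/2; p² − 42·q² = 169 − 168 = 1.
  The first convergent with p² − 42·q² = 1 gives the fundamental solution (x₁, y₁) = (13, 2).
Step 2: Apply the recurrence (x_{n+1}, y_{n+1}) = (x₁x_n + 42y₁y_n, x₁y_n + y₁x_n) repeatedly.
  From (x_1, y_1) = (13, 2): x_2 = 13·13 + 42·2·2 = 337; y_2 = 13·2 + 2·13 = 52.
  From (x_2, y_2) = (337, 52): x_3 = 13·337 + 42·2·52 = 8749; y_3 = 13·52 + 2·337 = 1350.
  From (x_3, y_3) = (8749, 1350): x_4 = 13·8749 + 42·2·1350 = 227137; y_4 = 13·1350 + 2·8749 = 35048.
  From (x_4, y_4) = (227137, 35048): x_5 = 13·227137 + 42·2·35048 = 5896813; y_5 = 13·35048 + 2·227137 = 909898.
  From (x_5, y_5) = (5896813, 909898): x_6 = 13·5896813 + 42·2·909898 = 153090001; y_6 = 13·909898 + 2·5896813 = 23622300.
  From (x_6, y_6) = (153090001, 23622300): x_7 = 13·153090001 + 42·2·23622300 = 3974443213; y_7 = 13·23622300 + 2·153090001 = 613269902.
  From (x_7, y_7) = (3974443213, 613269902): x_8 = 13·3974443213 + 42·2·613269902 = 103182433537; y_8 = 13·613269902 + 2·3974443213 = 15921395152.
Step 3: Verify x_8² - 42·y_8² = 10646614590617422330369 - 10646614590617422330368 = 1 (should be 1). ✓

(x_1, y_1) = (13, 2); (x_8, y_8) = (103182433537, 15921395152).


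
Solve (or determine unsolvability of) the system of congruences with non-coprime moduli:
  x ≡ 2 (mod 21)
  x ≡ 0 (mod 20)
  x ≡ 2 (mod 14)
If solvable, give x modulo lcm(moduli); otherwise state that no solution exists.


Moduli 21, 20, 14 are not pairwise coprime, so CRT works modulo lcm(m_i) when all pairwise compatibility conditions hold.
Pairwise compatibility: gcd(m_i, m_j) must divide a_i - a_j for every pair.
Merge one congruence at a time:
  Start: x ≡ 2 (mod 21).
  Combine with x ≡ 0 (mod 20): gcd(21, 20) = 1; 0 - 2 = -2, which IS divisible by 1, so compatible.
    Write x = 2 + 21·t and substitute into x ≡ 0 (mod 20): 21·t ≡ 0 − 2 = -2 (mod 20).
    Reduce coefficients mod 20: 1·t ≡ 18 (mod 20).
    So t ≡ 18 (mod 20).
    Then x = 2 + 21·18 = 380, valid modulo lcm(21, 20) = 420: x ≡ 380 (mod 420).
  Combine with x ≡ 2 (mod 14): gcd(420, 14) = 14; 2 - 380 = -378, which IS divisible by 14, so compatible.
    Write x = 380 + 420·t and substitute into x ≡ 2 (mod 14): 420·t ≡ 2 − 380 = -378 (mod 14).
    Divide the congruence (and modulus) by g = 14: 30·t ≡ -27 (mod 1).
    Modulo 1 every t works; take t = 0.
    Then x = 380 + 420·0 = 380, valid modulo lcm(420, 14) = 420: x ≡ 380 (mod 420).
Verify: 380 mod 21 = 2, 380 mod 20 = 0, 380 mod 14 = 2.

x ≡ 380 (mod 420).


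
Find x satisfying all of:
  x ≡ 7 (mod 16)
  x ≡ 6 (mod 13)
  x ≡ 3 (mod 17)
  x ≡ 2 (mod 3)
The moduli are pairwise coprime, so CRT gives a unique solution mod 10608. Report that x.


Product of moduli M = 16 · 13 · 17 · 3 = 10608.
Merge one congruence at a time:
  Start: x ≡ 7 (mod 16).
  Combine with x ≡ 6 (mod 13); new modulus lcm = 208.
    Write x = 7 + 16·t and substitute into x ≡ 6 (mod 13): 16·t ≡ 6 − 7 = -1 (mod 13).
    Reduce coefficients mod 13: 3·t ≡ 12 (mod 13).
    The inverse of 3 mod 13 is 9 (since 3·9 = 27 = 2·13 + 1), so t ≡ 9·12 = 108 ≡ 4 (mod 13).
    Then x = 7 + 16·4 = 71, valid modulo lcm(16, 13) = 208: x ≡ 71 (mod 208).
  Combine with x ≡ 3 (mod 17); new modulus lcm = 3536.
    Write x = 71 + 208·t and substitute into x ≡ 3 (mod 17): 208·t ≡ 3 − 71 = -68 (mod 17).
    Reduce coefficients mod 17: 4·t ≡ 0 (mod 17).
    The inverse of 4 mod 17 is 13 (since 4·13 = 52 = 3·17 + 1), so t ≡ 13·0 = 0 ≡ 0 (mod 17).
    Then x = 71 + 208·0 = 71, valid modulo lcm(208, 17) = 3536: x ≡ 71 (mod 3536).
  Combine with x ≡ 2 (mod 3); new modulus lcm = 10608.
    Write x = 71 + 3536·t and substitute into x ≡ 2 (mod 3): 3536·t ≡ 2 − 71 = -69 (mod 3).
    Reduce coefficients mod 3: 2·t ≡ 0 (mod 3).
    The inverse of 2 mod 3 is 2 (since 2·2 = 4 = 1·3 + 1), so t ≡ 2·0 = 0 ≡ 0 (mod 3).
    Then x = 71 + 3536·0 = 71, valid modulo lcm(3536, 3) = 10608: x ≡ 71 (mod 10608).
Verify against each original: 71 mod 16 = 7, 71 mod 13 = 6, 71 mod 17 = 3, 71 mod 3 = 2.

x ≡ 71 (mod 10608).


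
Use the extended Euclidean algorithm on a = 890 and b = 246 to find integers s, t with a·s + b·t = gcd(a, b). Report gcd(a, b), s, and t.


Euclidean algorithm on (890, 246) — divide until remainder is 0:
  890 = 3 · 246 + 152
  246 = 1 · 152 + 94
  152 = 1 · 94 + 58
  94 = 1 · 58 + 36
  58 = 1 · 36 + 22
  36 = 1 · 22 + 14
  22 = 1 · 14 + 8
  14 = 1 · 8 + 6
  8 = 1 · 6 + 2
  6 = 3 · 2 + 0
gcd(890, 246) = 2.
Track Bezout coefficients alongside the remainders: start with r₀ = 890 = a·1 + b·0 (s = 1, t = 0) and r₁ = 246 = a·0 + b·1 (s = 0, t = 1); each new remainder r_{k+1} = r_{k-1} − q_k·r_k inherits s_{k+1} = s_{k-1} − q_k·s_k, t_{k+1} = t_{k-1} − q_k·t_k, so r_k = a·s_k + b·t_k at every step:
  q = 3: r = 152, s = 1 − 3·0 = 1, t = 0 − 3·1 = -3  (check: 890·1 + 246·(-3) = 152)
  q = 1: r = 94, s = 0 − 1·1 = -1, t = 1 − 1·(-3) = 4  (check: 890·(-1) + 246·4 = 94)
  q = 1: r = 58, s = 1 − 1·(-1) = 2, t = -3 − 1·4 = -7  (check: 890·2 + 246·(-7) = 58)
  q = 1: r = 36, s = -1 − 1·2 = -3, t = 4 − 1·(-7) = 11  (check: 890·(-3) + 246·11 = 36)
  q = 1: r = 22, s = 2 − 1·(-3) = 5, t = -7 − 1·11 = -18  (check: 890·5 + 246·(-18) = 22)
  q = 1: r = 14, s = -3 − 1·5 = -8, t = 11 − 1·(-18) = 29  (check: 890·(-8) + 246·29 = 14)
  q = 1: r = 8, s = 5 − 1·(-8) = 13, t = -18 − 1·29 = -47  (check: 890·13 + 246·(-47) = 8)
  q = 1: r = 6, s = -8 − 1·13 = -21, t = 29 − 1·(-47) = 76  (check: 890·(-21) + 246·76 = 6)
  q = 1: r = 2, s = 13 − 1·(-21) = 34, t = -47 − 1·76 = -123  (check: 890·34 + 246·(-123) = 2)
The row with r = 2 (the gcd) gives the Bezout coefficients s = 34, t = -123.
Result: 890 · (34) + 246 · (-123) = 2.

gcd(890, 246) = 2; s = 34, t = -123 (check: 890·34 + 246·(-123) = 2).
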